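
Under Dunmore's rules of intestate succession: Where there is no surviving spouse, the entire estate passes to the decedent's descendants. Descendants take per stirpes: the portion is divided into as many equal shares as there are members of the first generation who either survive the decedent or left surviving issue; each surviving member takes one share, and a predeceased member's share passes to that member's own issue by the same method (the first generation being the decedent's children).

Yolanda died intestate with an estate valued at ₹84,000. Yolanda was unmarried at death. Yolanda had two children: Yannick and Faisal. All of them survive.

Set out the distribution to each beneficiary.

The entire ₹84,000 passes to the descendants.
That amount (₹84,000) is divided into 2 shares of ₹42,000: Yannick and Faisal each take ₹42,000.

Yannick: ₹42,000; Faisal: ₹42,000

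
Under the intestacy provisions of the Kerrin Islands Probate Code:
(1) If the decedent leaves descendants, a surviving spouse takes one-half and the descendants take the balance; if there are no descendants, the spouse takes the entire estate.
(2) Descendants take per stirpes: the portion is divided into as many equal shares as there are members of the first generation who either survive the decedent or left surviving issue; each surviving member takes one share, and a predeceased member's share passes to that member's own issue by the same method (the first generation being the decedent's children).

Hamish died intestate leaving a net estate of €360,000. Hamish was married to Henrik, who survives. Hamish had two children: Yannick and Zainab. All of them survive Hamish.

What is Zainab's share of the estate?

Henrik takes one-half of €360,000 = €180,000. The remaining €180,000 passes to the descendants.
The descendants' portion (€180,000) is divided into 2 shares of €90,000: Yannick and Zainab each take €90,000.

Zainab receives €90,000.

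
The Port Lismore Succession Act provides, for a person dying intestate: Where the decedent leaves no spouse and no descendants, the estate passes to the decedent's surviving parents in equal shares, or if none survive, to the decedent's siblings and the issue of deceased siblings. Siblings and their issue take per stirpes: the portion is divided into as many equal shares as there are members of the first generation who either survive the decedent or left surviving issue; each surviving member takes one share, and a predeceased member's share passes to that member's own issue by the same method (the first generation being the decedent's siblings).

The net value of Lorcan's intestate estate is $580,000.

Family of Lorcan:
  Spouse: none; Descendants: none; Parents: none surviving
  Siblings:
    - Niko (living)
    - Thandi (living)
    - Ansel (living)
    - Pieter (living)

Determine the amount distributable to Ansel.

Ansel receives $145,000.

The entire $580,000 passes to the siblings and their issue.
That amount ($580,000) is divided into 4 shares of $145,000: Niko, Thandi, Ansel, and Pieter each take $145,000.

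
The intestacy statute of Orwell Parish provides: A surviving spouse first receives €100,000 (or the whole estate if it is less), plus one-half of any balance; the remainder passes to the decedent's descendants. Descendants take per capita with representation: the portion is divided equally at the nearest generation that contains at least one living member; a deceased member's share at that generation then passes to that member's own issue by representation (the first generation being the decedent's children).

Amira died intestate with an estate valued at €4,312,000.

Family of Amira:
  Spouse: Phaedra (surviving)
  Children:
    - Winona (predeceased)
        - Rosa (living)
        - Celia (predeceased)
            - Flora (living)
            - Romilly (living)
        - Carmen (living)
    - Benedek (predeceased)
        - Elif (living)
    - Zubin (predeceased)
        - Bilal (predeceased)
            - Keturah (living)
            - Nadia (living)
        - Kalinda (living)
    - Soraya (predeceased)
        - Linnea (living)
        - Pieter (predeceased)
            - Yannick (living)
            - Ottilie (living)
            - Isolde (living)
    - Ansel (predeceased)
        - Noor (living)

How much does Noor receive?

Phaedra first takes €100,000, leaving a balance of €4,212,000. Phaedra then takes one-half of the balance (€2,106,000), for a total of €2,206,000. The remaining €2,106,000 passes to the descendants.
No child survives, so the initial division is made at the grandchildren's generation.
The descendants' portion (€2,106,000) is divided into 9 shares of €234,000: Rosa, Carmen, Elif, Kalinda, Linnea, and Noor each take €234,000; Celia's €234,000 share passes to Celia's issue; Bilal's €234,000 share passes to Bilal's issue; Pieter's €234,000 share passes to Pieter's issue.
Celia's share (€234,000) is divided into 2 shares of €117,000: Flora and Romilly each take €117,000.
Bilal's share (€234,000) is divided into 2 shares of €117,000: Keturah and Nadia each take €117,000.
Pieter's share (€234,000) is divided into 3 shares of €78,000: Yannick, Ottilie, and Isolde each take €78,000.

Noor receives €234,000.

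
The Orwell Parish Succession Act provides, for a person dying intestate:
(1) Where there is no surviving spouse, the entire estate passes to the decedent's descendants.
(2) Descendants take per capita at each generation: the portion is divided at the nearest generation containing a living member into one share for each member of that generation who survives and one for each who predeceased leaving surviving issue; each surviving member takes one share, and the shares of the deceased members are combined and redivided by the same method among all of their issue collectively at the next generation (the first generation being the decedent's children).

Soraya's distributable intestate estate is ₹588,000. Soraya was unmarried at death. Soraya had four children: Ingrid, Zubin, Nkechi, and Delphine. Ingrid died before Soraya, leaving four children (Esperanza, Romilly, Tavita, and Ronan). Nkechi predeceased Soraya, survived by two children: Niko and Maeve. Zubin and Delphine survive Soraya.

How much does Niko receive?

The entire ₹588,000 passes to the descendants.
That amount (₹588,000) is divided at the children's generation into 4 shares of ₹147,000. Zubin and Delphine each take ₹147,000. The 2 shares of the deceased (Ingrid and Nkechi) are combined into a pool of ₹294,000.
That pool (₹294,000) is divided at the grandchildren's generation equally among Esperanza, Romilly, Tavita, Ronan, Niko, and Maeve: ₹49,000 each.

Niko receives ₹49,000.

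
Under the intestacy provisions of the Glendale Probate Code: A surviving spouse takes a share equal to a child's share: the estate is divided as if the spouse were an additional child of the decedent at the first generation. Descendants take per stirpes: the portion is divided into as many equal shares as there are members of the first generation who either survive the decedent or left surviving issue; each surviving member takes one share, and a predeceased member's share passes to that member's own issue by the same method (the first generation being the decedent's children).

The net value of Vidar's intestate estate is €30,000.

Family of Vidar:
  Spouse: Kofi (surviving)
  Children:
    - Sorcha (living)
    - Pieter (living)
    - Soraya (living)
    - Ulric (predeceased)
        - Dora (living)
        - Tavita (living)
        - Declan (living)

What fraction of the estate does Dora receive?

Dora receives 1/15 of the estate.

The spouse counts as an additional share at the children's level, so there are 5 primary shares of €6,000. Kofi takes one such share (€6,000).
The children's combined portion (€24,000) is divided into 4 shares of €6,000: Sorcha, Pieter, and Soraya each take €6,000; Ulric's €6,000 share passes to Ulric's issue.
Ulric's share (€6,000) is divided into 3 shares of €2,000: Dora, Tavita, and Declan each take €2,000.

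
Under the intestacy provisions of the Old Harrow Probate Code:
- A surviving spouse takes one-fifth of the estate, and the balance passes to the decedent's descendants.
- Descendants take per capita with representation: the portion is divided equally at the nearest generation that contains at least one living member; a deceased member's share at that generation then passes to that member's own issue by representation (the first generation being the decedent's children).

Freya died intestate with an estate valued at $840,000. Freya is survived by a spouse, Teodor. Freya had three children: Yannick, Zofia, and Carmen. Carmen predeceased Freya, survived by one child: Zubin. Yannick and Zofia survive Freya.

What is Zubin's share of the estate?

Zubin receives $224,000.

Teodor takes one-fifth of $840,000 = $168,000. The remaining $672,000 passes to the descendants.
The descendants' portion ($672,000) is divided into 3 shares of $224,000: Yannick and Zofia each take $224,000; Carmen's $224,000 share passes to Carmen's issue.
Carmen's share ($224,000) passes entirely to Zubin.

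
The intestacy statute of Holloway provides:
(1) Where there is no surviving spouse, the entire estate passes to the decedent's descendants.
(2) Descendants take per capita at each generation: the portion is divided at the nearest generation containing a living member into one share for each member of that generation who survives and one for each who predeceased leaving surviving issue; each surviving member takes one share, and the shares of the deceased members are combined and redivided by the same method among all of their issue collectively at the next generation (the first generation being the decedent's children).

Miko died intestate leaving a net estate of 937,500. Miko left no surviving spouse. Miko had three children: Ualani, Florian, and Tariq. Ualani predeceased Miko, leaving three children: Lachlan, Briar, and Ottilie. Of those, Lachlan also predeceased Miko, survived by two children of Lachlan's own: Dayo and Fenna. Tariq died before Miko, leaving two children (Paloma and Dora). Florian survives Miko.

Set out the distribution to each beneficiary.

The entire 937,500 passes to the descendants.
That amount (937,500) is divided at the children's generation into 3 shares of 312,500. Florian takes 312,500. The 2 shares of the deceased (Ualani and Tariq) are combined into a pool of 625,000.
That pool (625,000) is divided at the grandchildren's generation into 5 shares of 125,000. Briar, Ottilie, Paloma, and Dora each take 125,000. The remaining share for the deceased Lachlan (125,000) is carried to the next generation.
That pool (125,000) is divided at the great-grandchildren's generation equally among Dayo and Fenna: 62,500 each.

Dayo: 62,500; Fenna: 62,500; Briar: 125,000; Ottilie: 125,000; Florian: 312,500; Paloma: 125,000; Dora: 125,000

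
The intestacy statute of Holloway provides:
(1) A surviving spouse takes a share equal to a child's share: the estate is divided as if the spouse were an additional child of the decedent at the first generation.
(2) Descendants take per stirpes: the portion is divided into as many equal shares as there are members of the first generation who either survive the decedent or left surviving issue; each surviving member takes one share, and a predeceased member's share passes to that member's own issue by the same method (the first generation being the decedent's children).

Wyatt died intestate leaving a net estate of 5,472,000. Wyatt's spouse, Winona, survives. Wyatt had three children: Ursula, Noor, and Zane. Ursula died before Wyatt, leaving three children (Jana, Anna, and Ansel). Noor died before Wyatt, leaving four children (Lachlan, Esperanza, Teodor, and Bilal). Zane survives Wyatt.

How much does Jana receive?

The spouse counts as an additional share at the children's level, so there are 4 primary shares of 1,368,000. Winona takes one such share (1,368,000).
The children's combined portion (4,104,000) is divided into 3 shares of 1,368,000: Zane takes 1,368,000; Ursula's 1,368,000 share passes to Ursula's issue; Noor's 1,368,000 share passes to Noor's issue.
Ursula's share (1,368,000) is divided into 3 shares of 456,000: Jana, Anna, and Ansel each take 456,000.
Noor's share (1,368,000) is divided into 4 shares of 342,000: Lachlan, Esperanza, Teodor, and Bilal each take 342,000.

Jana receives 456,000.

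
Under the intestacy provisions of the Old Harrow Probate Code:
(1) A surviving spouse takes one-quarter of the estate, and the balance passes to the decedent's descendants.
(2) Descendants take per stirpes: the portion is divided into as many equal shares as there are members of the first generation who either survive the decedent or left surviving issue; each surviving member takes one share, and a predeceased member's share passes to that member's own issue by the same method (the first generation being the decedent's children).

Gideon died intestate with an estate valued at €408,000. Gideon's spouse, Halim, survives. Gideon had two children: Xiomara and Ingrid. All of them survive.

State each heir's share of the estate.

Halim takes one-quarter of €408,000 = €102,000. The remaining €306,000 passes to the descendants.
The descendants' portion (€306,000) is divided into 2 shares of €153,000: Xiomara and Ingrid each take €153,000.

Halim: €102,000; Xiomara: €153,000; Ingrid: €153,000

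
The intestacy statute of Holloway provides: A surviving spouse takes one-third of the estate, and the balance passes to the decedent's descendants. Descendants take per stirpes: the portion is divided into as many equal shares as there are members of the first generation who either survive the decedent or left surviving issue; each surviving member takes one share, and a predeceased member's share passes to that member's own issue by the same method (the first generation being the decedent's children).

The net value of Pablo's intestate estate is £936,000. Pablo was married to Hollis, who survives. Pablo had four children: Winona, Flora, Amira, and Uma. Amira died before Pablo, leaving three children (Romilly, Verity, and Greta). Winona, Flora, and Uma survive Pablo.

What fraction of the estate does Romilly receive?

Romilly receives 1/18 of the estate.

Hollis takes one-third of £936,000 = £312,000. The remaining £624,000 passes to the descendants.
The descendants' portion (£624,000) is divided into 4 shares of £156,000: Winona, Flora, and Uma each take £156,000; Amira's £156,000 share passes to Amira's issue.
Amira's share (£156,000) is divided into 3 shares of £52,000: Romilly, Verity, and Greta each take £52,000.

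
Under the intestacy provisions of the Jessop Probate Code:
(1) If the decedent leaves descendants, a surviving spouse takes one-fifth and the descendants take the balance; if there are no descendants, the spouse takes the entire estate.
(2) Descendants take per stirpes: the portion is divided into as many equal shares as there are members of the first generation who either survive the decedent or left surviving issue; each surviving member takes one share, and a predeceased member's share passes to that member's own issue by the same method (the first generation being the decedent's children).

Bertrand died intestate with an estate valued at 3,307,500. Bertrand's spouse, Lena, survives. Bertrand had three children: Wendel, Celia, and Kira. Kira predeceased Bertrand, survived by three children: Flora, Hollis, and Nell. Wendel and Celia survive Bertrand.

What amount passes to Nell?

Lena takes one-fifth of 3,307,500 = 661,500. The remaining 2,646,000 passes to the descendants.
The descendants' portion (2,646,000) is divided into 3 shares of 882,000: Wendel and Celia each take 882,000; Kira's 882,000 share passes to Kira's issue.
Kira's share (882,000) is divided into 3 shares of 294,000: Flora, Hollis, and Nell each take 294,000.

Nell receives 294,000.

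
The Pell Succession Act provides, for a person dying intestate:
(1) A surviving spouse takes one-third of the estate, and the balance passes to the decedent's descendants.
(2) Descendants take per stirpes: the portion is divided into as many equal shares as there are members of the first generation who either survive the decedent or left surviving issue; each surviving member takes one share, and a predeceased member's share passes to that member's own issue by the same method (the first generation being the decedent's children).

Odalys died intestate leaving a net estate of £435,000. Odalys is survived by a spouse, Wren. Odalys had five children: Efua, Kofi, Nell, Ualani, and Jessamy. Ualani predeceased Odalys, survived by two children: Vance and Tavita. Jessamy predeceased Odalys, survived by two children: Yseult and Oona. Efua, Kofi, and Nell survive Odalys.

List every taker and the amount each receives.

Wren takes one-third of £435,000 = £145,000. The remaining £290,000 passes to the descendants.
The descendants' portion (£290,000) is divided into 5 shares of £58,000: Efua, Kofi, and Nell each take £58,000; Ualani's £58,000 share passes to Ualani's issue; Jessamy's £58,000 share passes to Jessamy's issue.
Ualani's share (£58,000) is divided into 2 shares of £29,000: Vance and Tavita each take £29,000.
Jessamy's share (£58,000) is divided into 2 shares of £29,000: Yseult and Oona each take £29,000.

Wren: £145,000; Efua: £58,000; Kofi: £58,000; Nell: £58,000; Vance: £29,000; Tavita: £29,000; Yseult: £29,000; Oona: £29,000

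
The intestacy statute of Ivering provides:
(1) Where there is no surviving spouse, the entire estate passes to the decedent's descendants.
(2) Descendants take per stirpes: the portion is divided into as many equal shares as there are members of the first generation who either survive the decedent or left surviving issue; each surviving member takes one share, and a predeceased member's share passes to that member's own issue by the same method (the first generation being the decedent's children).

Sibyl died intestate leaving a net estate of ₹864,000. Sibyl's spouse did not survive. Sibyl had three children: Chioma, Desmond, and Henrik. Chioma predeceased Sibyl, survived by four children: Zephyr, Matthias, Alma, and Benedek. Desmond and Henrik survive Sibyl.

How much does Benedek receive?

Benedek receives ₹72,000.

The entire ₹864,000 passes to the descendants.
That amount (₹864,000) is divided into 3 shares of ₹288,000: Desmond and Henrik each take ₹288,000; Chioma's ₹288,000 share passes to Chioma's issue.
Chioma's share (₹288,000) is divided into 4 shares of ₹72,000: Zephyr, Matthias, Alma, and Benedek each take ₹72,000.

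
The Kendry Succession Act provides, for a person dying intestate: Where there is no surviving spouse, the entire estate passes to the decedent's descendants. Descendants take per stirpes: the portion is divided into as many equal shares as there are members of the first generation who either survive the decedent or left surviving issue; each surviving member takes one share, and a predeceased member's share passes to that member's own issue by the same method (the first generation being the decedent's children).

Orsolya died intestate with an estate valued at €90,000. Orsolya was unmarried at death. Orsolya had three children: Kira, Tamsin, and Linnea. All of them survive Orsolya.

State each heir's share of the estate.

The entire €90,000 passes to the descendants.
That amount (€90,000) is divided into 3 shares of €30,000: Kira, Tamsin, and Linnea each take €30,000.

Kira: €30,000; Tamsin: €30,000; Linnea: €30,000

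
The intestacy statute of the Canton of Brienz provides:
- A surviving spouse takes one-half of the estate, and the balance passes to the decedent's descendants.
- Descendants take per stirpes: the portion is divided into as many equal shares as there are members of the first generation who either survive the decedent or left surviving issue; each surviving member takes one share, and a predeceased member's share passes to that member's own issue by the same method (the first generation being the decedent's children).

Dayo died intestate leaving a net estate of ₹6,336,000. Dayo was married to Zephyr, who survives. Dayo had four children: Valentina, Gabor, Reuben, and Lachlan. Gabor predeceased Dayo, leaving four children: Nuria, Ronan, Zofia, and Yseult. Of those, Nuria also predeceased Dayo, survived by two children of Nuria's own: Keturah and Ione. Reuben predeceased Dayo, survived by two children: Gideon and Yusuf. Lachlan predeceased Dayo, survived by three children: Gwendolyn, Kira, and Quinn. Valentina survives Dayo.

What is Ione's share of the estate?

Zephyr takes one-half of ₹6,336,000 = ₹3,168,000. The remaining ₹3,168,000 passes to the descendants.
The descendants' portion (₹3,168,000) is divided into 4 shares of ₹792,000: Valentina takes ₹792,000; Gabor's ₹792,000 share passes to Gabor's issue; Reuben's ₹792,000 share passes to Reuben's issue; Lachlan's ₹792,000 share passes to Lachlan's issue.
Gabor's share (₹792,000) is divided into 4 shares of ₹198,000: Ronan, Zofia, and Yseult each take ₹198,000; Nuria's ₹198,000 share passes to Nuria's issue.
Nuria's share (₹198,000) is divided into 2 shares of ₹99,000: Keturah and Ione each take ₹99,000.
Reuben's share (₹792,000) is divided into 2 shares of ₹396,000: Gideon and Yusuf each take ₹396,000.
Lachlan's share (₹792,000) is divided into 3 shares of ₹264,000: Gwendolyn, Kira, and Quinn each take ₹264,000.

Ione receives ₹99,000.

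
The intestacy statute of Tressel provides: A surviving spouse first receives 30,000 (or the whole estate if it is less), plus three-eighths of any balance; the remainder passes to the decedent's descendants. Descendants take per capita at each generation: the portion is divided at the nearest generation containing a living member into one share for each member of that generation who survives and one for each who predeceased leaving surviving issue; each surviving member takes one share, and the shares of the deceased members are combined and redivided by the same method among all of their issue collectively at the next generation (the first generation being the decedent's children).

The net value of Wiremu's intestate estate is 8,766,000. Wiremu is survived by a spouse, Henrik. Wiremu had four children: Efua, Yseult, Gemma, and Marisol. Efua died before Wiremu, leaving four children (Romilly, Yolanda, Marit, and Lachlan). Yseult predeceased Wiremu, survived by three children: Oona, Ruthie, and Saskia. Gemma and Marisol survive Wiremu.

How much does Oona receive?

Oona receives 390,000.

Henrik first takes 30,000, leaving a balance of 8,736,000. Henrik then takes three-eighths of the balance (3,276,000), for a total of 3,306,000. The remaining 5,460,000 passes to the descendants.
The descendants' portion (5,460,000) is divided at the children's generation into 4 shares of 1,365,000. Gemma and Marisol each take 1,365,000. The 2 shares of the deceased (Efua and Yseult) are combined into a pool of 2,730,000.
That pool (2,730,000) is divided at the grandchildren's generation equally among Romilly, Yolanda, Marit, Lachlan, Oona, Ruthie, and Saskia: 390,000 each.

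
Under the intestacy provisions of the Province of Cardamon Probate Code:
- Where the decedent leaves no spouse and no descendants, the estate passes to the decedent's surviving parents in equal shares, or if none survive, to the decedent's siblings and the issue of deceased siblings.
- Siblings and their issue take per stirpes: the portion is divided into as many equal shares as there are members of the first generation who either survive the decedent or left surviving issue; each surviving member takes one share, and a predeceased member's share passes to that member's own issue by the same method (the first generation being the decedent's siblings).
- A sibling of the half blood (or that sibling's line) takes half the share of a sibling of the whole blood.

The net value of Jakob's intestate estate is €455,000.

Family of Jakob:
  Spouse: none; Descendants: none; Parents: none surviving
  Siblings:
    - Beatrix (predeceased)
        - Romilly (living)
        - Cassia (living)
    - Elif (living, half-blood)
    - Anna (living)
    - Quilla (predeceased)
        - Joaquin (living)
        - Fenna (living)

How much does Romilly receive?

Romilly receives €65,000.

The entire €455,000 passes to the siblings and their issue.
Counting each half-blood sibling's line as half a unit, there are 7/2 units in €455,000, so one unit is €130,000. Whole-blood lines (Beatrix, Anna, and Quilla) take €130,000 each; half-blood lines (Elif) take €65,000 each.
Beatrix's share (€130,000) is divided into 2 shares of €65,000: Romilly and Cassia each take €65,000.
Quilla's share (€130,000) is divided into 2 shares of €65,000: Joaquin and Fenna each take €65,000.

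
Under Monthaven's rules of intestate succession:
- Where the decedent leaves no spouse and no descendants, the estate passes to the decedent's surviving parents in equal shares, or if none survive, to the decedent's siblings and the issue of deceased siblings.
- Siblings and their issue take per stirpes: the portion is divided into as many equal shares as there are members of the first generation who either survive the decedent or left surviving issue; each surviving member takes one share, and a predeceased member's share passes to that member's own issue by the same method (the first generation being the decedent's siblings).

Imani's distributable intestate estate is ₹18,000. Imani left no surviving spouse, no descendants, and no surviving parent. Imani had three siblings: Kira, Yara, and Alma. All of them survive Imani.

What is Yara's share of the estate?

Yara receives ₹6,000.

The entire ₹18,000 passes to the siblings and their issue.
That amount (₹18,000) is divided into 3 shares of ₹6,000: Kira, Yara, and Alma each take ₹6,000.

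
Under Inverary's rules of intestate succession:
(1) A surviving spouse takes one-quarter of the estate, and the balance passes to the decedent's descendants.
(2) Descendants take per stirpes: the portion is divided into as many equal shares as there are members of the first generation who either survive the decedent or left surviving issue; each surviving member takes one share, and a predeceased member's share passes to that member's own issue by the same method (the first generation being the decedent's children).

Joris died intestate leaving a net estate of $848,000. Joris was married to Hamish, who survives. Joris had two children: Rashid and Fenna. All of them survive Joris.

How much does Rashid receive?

Hamish takes one-quarter of $848,000 = $212,000. The remaining $636,000 passes to the descendants.
The descendants' portion ($636,000) is divided into 2 shares of $318,000: Rashid and Fenna each take $318,000.

Rashid receives $318,000.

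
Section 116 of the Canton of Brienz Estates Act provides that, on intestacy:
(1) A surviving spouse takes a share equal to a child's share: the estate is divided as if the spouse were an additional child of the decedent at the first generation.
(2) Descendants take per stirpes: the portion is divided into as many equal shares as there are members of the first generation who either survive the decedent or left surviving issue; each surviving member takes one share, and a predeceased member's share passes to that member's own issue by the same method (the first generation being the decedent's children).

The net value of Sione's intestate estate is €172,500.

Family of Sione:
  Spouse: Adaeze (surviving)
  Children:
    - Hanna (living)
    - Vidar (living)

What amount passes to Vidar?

Vidar receives €57,500.

The spouse counts as an additional share at the children's level, so there are 3 primary shares of €57,500. Adaeze takes one such share (€57,500).
The children's combined portion (€115,000) is divided into 2 shares of €57,500: Hanna and Vidar each take €57,500.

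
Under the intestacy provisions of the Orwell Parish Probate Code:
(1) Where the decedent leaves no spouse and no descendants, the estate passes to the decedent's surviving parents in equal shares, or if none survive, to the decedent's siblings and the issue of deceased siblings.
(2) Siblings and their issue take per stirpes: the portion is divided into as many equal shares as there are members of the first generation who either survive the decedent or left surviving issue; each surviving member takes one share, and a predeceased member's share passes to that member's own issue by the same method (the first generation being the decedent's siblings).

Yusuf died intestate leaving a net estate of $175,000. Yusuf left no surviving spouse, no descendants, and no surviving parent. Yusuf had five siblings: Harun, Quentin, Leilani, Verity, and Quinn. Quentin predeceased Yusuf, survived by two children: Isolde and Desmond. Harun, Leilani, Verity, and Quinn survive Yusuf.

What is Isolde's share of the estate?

Isolde receives $17,500.

The entire $175,000 passes to the siblings and their issue.
That amount ($175,000) is divided into 5 shares of $35,000: Harun, Leilani, Verity, and Quinn each take $35,000; Quentin's $35,000 share passes to Quentin's issue.
Quentin's share ($35,000) is divided into 2 shares of $17,500: Isolde and Desmond each take $17,500.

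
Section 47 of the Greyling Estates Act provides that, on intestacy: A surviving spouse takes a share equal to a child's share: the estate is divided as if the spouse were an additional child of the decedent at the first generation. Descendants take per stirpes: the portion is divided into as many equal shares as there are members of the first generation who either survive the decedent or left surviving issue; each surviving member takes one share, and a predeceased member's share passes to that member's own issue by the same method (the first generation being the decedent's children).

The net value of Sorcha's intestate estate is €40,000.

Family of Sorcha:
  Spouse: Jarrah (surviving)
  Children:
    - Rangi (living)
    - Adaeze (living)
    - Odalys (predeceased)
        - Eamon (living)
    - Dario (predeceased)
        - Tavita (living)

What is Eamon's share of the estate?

Eamon receives €8,000.

The spouse counts as an additional share at the children's level, so there are 5 primary shares of €8,000. Jarrah takes one such share (€8,000).
The children's combined portion (€32,000) is divided into 4 shares of €8,000: Rangi and Adaeze each take €8,000; Odalys's €8,000 share passes to Odalys's issue; Dario's €8,000 share passes to Dario's issue.
Odalys's share (€8,000) passes entirely to Eamon.
Dario's share (€8,000) passes entirely to Tavita.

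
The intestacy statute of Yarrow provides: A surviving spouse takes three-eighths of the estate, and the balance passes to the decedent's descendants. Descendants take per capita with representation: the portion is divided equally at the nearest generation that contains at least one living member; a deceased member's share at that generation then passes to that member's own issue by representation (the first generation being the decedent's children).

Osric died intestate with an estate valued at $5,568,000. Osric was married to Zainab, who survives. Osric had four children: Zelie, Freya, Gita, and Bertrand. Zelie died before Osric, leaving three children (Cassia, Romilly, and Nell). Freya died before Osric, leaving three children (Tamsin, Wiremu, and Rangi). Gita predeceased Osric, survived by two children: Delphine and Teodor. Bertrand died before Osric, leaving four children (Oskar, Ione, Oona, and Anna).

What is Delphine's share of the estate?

Zainab takes three-eighths of $5,568,000 = $2,088,000. The remaining $3,480,000 passes to the descendants.
No child survives, so the initial division is made at the grandchildren's generation.
The descendants' portion ($3,480,000) is divided into 12 shares of $290,000: Cassia, Romilly, Nell, Tamsin, Wiremu, Rangi, Delphine, Teodor, Oskar, Ione, Oona, and Anna each take $290,000.

Delphine receives $290,000.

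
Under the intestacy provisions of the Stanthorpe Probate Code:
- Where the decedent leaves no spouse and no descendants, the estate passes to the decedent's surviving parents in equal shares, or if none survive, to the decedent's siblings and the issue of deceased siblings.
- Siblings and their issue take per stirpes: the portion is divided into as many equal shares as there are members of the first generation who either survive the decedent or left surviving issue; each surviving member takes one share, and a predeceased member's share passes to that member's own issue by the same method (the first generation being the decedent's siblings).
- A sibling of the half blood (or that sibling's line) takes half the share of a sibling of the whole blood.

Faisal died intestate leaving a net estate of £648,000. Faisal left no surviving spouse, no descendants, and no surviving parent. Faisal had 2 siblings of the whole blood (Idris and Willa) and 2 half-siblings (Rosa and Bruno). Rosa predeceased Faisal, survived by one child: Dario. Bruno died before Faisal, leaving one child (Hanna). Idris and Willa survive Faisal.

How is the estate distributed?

Dario: £108,000; Hanna: £108,000; Idris: £216,000; Willa: £216,000

The entire £648,000 passes to the siblings and their issue.
Counting each half-blood sibling's line as half a unit, there are 3 units in £648,000, so one unit is £216,000. Whole-blood lines (Idris and Willa) take £216,000 each; half-blood lines (Rosa and Bruno) take £108,000 each.
Rosa's share (£108,000) passes entirely to Dario.
Bruno's share (£108,000) passes entirely to Hanna.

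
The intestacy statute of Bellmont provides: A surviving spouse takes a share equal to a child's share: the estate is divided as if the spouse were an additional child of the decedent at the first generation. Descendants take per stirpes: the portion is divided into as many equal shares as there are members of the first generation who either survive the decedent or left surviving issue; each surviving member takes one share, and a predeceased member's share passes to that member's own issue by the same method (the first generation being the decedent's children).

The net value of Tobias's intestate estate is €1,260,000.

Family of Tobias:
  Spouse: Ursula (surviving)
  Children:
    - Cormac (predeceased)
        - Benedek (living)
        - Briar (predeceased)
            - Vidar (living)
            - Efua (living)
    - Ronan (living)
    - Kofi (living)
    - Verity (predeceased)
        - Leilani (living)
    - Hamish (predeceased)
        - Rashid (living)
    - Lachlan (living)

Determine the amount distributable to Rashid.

The spouse counts as an additional share at the children's level, so there are 7 primary shares of €180,000. Ursula takes one such share (€180,000).
The children's combined portion (€1,080,000) is divided into 6 shares of €180,000: Ronan, Kofi, and Lachlan each take €180,000; Cormac's €180,000 share passes to Cormac's issue; Verity's €180,000 share passes to Verity's issue; Hamish's €180,000 share passes to Hamish's issue.
Cormac's share (€180,000) is divided into 2 shares of €90,000: Benedek takes €90,000; Briar's €90,000 share passes to Briar's issue.
Briar's share (€90,000) is divided into 2 shares of €45,000: Vidar and Efua each take €45,000.
Verity's share (€180,000) passes entirely to Leilani.
Hamish's share (€180,000) passes entirely to Rashid.

Rashid receives €180,000.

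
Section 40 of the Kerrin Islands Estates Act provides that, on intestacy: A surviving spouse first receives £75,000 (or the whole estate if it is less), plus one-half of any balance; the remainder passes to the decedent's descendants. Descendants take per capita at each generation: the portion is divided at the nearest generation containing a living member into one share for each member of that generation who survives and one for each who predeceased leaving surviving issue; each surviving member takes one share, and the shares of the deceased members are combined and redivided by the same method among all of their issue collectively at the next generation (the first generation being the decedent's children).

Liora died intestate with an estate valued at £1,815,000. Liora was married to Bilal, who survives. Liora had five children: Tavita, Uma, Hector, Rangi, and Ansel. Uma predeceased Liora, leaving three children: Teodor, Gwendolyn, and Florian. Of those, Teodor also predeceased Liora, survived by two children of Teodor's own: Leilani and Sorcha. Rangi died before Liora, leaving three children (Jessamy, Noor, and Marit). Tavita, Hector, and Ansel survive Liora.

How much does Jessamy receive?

Jessamy receives £58,000.

Bilal first takes £75,000, leaving a balance of £1,740,000. Bilal then takes one-half of the balance (£870,000), for a total of £945,000. The remaining £870,000 passes to the descendants.
The descendants' portion (£870,000) is divided at the children's generation into 5 shares of £174,000. Tavita, Hector, and Ansel each take £174,000. The 2 shares of the deceased (Uma and Rangi) are combined into a pool of £348,000.
That pool (£348,000) is divided at the grandchildren's generation into 6 shares of £58,000. Gwendolyn, Florian, Jessamy, Noor, and Marit each take £58,000. The remaining share for the deceased Teodor (£58,000) is carried to the next generation.
That pool (£58,000) is divided at the great-grandchildren's generation equally among Leilani and Sorcha: £29,000 each.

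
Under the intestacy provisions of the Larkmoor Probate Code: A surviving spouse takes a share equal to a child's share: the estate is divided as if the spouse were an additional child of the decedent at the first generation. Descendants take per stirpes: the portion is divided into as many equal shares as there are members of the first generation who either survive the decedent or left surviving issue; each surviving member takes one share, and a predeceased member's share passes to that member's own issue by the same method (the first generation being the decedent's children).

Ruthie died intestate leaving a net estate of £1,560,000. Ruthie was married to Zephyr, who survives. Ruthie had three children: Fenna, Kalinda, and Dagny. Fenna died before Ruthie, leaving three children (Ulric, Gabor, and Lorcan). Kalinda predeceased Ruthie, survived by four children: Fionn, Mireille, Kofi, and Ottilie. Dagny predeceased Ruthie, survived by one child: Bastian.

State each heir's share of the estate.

The spouse counts as an additional share at the children's level, so there are 4 primary shares of £390,000. Zephyr takes one such share (£390,000).
The children's combined portion (£1,170,000) is divided into 3 shares of £390,000: Fenna's £390,000 share passes to Fenna's issue; Kalinda's £390,000 share passes to Kalinda's issue; Dagny's £390,000 share passes to Dagny's issue.
Fenna's share (£390,000) is divided into 3 shares of £130,000: Ulric, Gabor, and Lorcan each take £130,000.
Kalinda's share (£390,000) is divided into 4 shares of £97,500: Fionn, Mireille, Kofi, and Ottilie each take £97,500.
Dagny's share (£390,000) passes entirely to Bastian.

Zephyr: £390,000; Ulric: £130,000; Gabor: £130,000; Lorcan: £130,000; Fionn: £97,500; Mireille: £97,500; Kofi: £97,500; Ottilie: £97,500; Bastian: £390,000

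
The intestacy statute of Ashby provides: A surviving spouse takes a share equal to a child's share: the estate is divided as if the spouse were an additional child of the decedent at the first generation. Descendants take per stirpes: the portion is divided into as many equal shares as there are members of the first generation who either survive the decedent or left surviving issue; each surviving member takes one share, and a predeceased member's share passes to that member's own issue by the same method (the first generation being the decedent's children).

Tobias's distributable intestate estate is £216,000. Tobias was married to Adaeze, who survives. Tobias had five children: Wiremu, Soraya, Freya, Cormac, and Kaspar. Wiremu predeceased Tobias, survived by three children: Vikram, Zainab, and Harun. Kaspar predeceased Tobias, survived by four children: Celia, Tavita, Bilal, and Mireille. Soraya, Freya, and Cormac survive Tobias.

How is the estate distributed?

The spouse counts as an additional share at the children's level, so there are 6 primary shares of £36,000. Adaeze takes one such share (£36,000).
The children's combined portion (£180,000) is divided into 5 shares of £36,000: Soraya, Freya, and Cormac each take £36,000; Wiremu's £36,000 share passes to Wiremu's issue; Kaspar's £36,000 share passes to Kaspar's issue.
Wiremu's share (£36,000) is divided into 3 shares of £12,000: Vikram, Zainab, and Harun each take £12,000.
Kaspar's share (£36,000) is divided into 4 shares of £9,000: Celia, Tavita, Bilal, and Mireille each take £9,000.

Adaeze: £36,000; Vikram: £12,000; Zainab: £12,000; Harun: £12,000; Soraya: £36,000; Freya: £36,000; Cormac: £36,000; Celia: £9,000; Tavita: £9,000; Bilal: £9,000; Mireille: £9,000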